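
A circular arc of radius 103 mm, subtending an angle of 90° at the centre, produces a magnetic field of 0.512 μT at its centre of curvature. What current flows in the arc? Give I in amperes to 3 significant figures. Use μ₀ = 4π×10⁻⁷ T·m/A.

I ≈ 0.336 A

For a circular arc, B = μ₀Iφ/(4πR) with φ in radians; here φ = 1.571 rad.
So I = 4πRB/(μ₀φ) = 4π × 0.103 × 5.12×10⁻⁷ / (4π×10⁻⁷ × 1.571) = 0.336 A.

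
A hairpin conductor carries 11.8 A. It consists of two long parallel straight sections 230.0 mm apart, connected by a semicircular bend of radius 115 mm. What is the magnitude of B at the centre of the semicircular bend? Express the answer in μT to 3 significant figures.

B ≈ 52.8 μT

The semicircular arc contributes B_arc = μ₀I·π/(4πR) = μ₀I/(4R) = 3.22×10⁻⁵ T.
Each semi-infinite lead is at perpendicular distance R = 0.115 m from the centre, with the perpendicular foot at its near end, so it contributes μ₀I/(4πR); both point the same way, together 2.05×10⁻⁵ T.
Arc and leads all point the same direction: B = 3.22×10⁻⁵ + 2.05×10⁻⁵ = 5.28×10⁻⁵ T.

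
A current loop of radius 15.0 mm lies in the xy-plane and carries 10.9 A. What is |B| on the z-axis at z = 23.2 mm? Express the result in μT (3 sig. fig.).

B ≈ 73.1 μT

On the axis of a circular loop, B = μ₀IR² / [2(R²+z²)^(3/2)].
R² + z² = (0.015)² + (0.0232)² = 0.0007632 m², and (R²+z²)^(3/2) = 2.11×10⁻⁵ m³.
B = (4π×10⁻⁷ × 10.9 × 0.000225) / (2 × 2.11×10⁻⁵) = 7.31×10⁻⁵ T.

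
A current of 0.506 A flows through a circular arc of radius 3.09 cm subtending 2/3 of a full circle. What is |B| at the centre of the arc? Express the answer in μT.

B ≈ 6.86 μT

The Biot–Savart field of a circular arc at its centre is B = μ₀Iφ/(4πR), with φ = 4.189 rad.
B = (4π×10⁻⁷ × 0.506 × 4.189) / (4π × 0.0309) = 6.86×10⁻⁶ T.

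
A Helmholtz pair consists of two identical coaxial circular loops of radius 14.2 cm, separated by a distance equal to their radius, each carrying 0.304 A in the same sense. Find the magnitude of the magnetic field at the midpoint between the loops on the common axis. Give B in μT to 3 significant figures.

B ≈ 1.92 μT

Each loop contributes B = μ₀IR²/[2(R²+z²)^(3/2)] on the axis, with z measured from that loop.
Loop 1 (z = 0.071 m): B₁ = 9.62×10⁻⁷ T. Loop 2 (z = 0.071 m): B₂ = 9.62×10⁻⁷ T.
The fields add: B = B₁ + B₂ = 1.92×10⁻⁶ T.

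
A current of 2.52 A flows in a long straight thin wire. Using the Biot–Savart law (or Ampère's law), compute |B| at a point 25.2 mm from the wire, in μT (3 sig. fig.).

B ≈ 20.0 μT

For an infinitely long straight wire, B = μ₀I/(2πd).
B = (4π×10⁻⁷ × 2.52) / (2π × 0.0252) = 2.00×10⁻⁵ T.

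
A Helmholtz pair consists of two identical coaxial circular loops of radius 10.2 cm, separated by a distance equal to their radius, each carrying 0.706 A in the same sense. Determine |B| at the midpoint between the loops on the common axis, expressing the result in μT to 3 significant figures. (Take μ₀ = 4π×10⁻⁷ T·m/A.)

B ≈ 6.22 μT

Each loop contributes B = μ₀IR²/[2(R²+z²)^(3/2)] on the axis, with z measured from that loop.
Loop 1 (z = 0.051 m): B₁ = 3.11×10⁻⁶ T. Loop 2 (z = 0.051 m): B₂ = 3.11×10⁻⁶ T.
The fields add: B = B₁ + B₂ = 6.22×10⁻⁶ T.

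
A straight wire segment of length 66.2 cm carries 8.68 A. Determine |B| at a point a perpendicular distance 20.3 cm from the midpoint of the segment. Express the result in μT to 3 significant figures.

B ≈ 7.29 μT

For a finite straight segment, B = (μ₀I/4πd)(sinθ₁ + sinθ₂), where θ₁, θ₂ are the angles from the perpendicular to each end.
The perpendicular from the point meets the wire at its midpoint, so each end is L/2 = 0.331 m away along the wire.
sinθ₁ = 0.331/√(0.331²+0.203²) = 0.8525; sinθ₂ = 0.331/√(0.331²+0.203²) = 0.8525.
B = (4π×10⁻⁷ × 8.68) / (4π × 0.203) × (0.8525 + 0.8525) = 7.29×10⁻⁶ T.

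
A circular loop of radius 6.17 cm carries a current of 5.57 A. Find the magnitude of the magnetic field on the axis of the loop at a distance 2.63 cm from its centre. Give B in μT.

B ≈ 44.2 μT

On the axis of a circular loop, B = μ₀IR² / [2(R²+z²)^(3/2)].
R² + z² = (0.0617)² + (0.0263)² = 0.004499 m², and (R²+z²)^(3/2) = 3.02×10⁻⁴ m³.
B = (4π×10⁻⁷ × 5.57 × 0.003807) / (2 × 3.02×10⁻⁴) = 4.42×10⁻⁵ T.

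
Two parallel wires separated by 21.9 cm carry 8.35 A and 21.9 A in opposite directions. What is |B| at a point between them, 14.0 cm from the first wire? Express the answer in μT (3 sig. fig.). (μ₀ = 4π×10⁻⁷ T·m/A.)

Each long wire gives B = μ₀I/(2πd). Distances are d₁ = 0.14 m and d₂ = 0.079 m.
B₁ = 1.19×10⁻⁵ T, B₂ = 5.54×10⁻⁵ T.
Between antiparallel currents both contributions point the same way, so they add. B = B₁ + B₂ = 1.19×10⁻⁵ + 5.54×10⁻⁵ = 6.74×10⁻⁵ T.

B ≈ 67.4 μT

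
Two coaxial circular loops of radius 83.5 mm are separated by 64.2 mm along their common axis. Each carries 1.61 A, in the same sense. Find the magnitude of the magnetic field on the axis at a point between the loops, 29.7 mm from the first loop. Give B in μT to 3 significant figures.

Each loop contributes B = μ₀IR²/[2(R²+z²)^(3/2)] on the axis, with z measured from that loop.
Loop 1 (z = 0.0297 m): B₁ = 1.01×10⁻⁵ T. Loop 2 (z = 0.0345 m): B₂ = 9.56×10⁻⁶ T.
The fields add: B = B₁ + B₂ = 1.97×10⁻⁵ T.

B ≈ 19.7 μT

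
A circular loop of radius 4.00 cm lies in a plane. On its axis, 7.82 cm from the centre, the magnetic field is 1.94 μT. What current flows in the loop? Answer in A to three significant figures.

I ≈ 1.31 A

On the axis of a loop, B = μ₀IR²/[2(R²+z²)^(3/2)], so I = 2B(R²+z²)^(3/2)/(μ₀R²).
R² + z² = 0.0016 + 0.006115 = 0.007715 m²; raised to 3/2 gives 6.78×10⁻⁴ m³.
I = 2 × 1.94×10⁻⁶ × 6.78×10⁻⁴ / (1.26×10⁻⁶ × 0.0016) = 1.31 A.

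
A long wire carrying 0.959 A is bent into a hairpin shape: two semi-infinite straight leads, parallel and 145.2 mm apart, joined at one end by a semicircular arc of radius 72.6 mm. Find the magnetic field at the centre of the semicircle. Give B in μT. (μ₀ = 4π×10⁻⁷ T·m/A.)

The semicircular arc contributes B_arc = μ₀I·π/(4πR) = μ₀I/(4R) = 4.15×10⁻⁶ T.
Each semi-infinite lead is at perpendicular distance R = 0.0726 m from the centre, with the perpendicular foot at its near end, so it contributes μ₀I/(4πR); both point the same way, together 2.64×10⁻⁶ T.
Arc and leads all point the same direction: B = 4.15×10⁻⁶ + 2.64×10⁻⁶ = 6.79×10⁻⁶ T.

B ≈ 6.79 μT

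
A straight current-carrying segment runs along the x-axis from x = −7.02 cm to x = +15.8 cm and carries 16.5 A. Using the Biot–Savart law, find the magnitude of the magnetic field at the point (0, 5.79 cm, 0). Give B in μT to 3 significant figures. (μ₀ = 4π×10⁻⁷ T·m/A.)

B ≈ 48.7 μT

For a finite straight segment, B = (μ₀I/4πd)(sinθ₁ + sinθ₂), where θ₁, θ₂ are the angles from the perpendicular to each end.
The perpendicular distance is d = 0.0579 m; the end-offsets along the wire are a = 0.0702 m and b = 0.158 m.
sinθ₁ = 0.0702/√(0.0702²+0.0579²) = 0.7715; sinθ₂ = 0.158/√(0.158²+0.0579²) = 0.9389.
B = (4π×10⁻⁷ × 16.5) / (4π × 0.0579) × (0.7715 + 0.9389) = 4.87×10⁻⁵ T.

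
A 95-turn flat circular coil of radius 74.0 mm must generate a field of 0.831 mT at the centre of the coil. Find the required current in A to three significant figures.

I ≈ 1.03 A

For an N-turn coil, B = Nμ₀I/(2R) with R = 0.074 m, so I = 2RB/(Nμ₀) = 2 × 0.074 × 8.31×10⁻⁴ / (95 × 4π×10⁻⁷) = 1.03 A.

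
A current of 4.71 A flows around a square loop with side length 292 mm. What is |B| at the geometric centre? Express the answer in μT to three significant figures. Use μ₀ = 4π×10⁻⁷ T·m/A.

B ≈ 18.2 μT

Each side is a finite straight segment at perpendicular distance d = a/(2 tan(π/4)) = 0.146 m from the centre, with end-angles ±π/4.
One side contributes B₁ = (μ₀I/4πd)·2 sin(π/4) = 4.56×10⁻⁶ T.
All 4 sides add in the same direction: B = 4 × 4.56×10⁻⁶ = 1.82×10⁻⁵ T.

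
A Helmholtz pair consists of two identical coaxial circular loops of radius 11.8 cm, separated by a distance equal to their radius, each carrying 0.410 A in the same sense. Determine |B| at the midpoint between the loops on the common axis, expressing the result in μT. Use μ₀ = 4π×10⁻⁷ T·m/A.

Each loop contributes B = μ₀IR²/[2(R²+z²)^(3/2)] on the axis, with z measured from that loop.
Loop 1 (z = 0.059 m): B₁ = 1.56×10⁻⁶ T. Loop 2 (z = 0.059 m): B₂ = 1.56×10⁻⁶ T.
The fields add: B = B₁ + B₂ = 3.12×10⁻⁶ T.

B ≈ 3.12 μT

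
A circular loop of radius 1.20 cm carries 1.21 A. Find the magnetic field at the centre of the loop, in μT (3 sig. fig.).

B ≈ 63.4 μT

At the centre of a circular loop the Biot–Savart law gives B = μ₀I/(2R).
B = (4π×10⁻⁷ × 1.21) / (2 × 0.012) = 6.34×10⁻⁵ T.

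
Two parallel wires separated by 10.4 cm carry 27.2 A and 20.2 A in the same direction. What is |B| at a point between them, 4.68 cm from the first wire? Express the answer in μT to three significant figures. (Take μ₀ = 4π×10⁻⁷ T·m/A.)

B ≈ 45.6 μT

Each long wire gives B = μ₀I/(2πd). Distances are d₁ = 0.0468 m and d₂ = 0.0572 m.
B₁ = 1.16×10⁻⁴ T, B₂ = 7.06×10⁻⁵ T.
Between parallel currents the two contributions point in opposite directions, so they subtract. B = |B₁ − B₂| = |1.16×10⁻⁴ − 7.06×10⁻⁵| = 4.56×10⁻⁵ T.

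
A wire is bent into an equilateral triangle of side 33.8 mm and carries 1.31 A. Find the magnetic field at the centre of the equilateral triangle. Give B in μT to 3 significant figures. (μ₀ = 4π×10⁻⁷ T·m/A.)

Each side is a finite straight segment at perpendicular distance d = a/(2 tan(π/3)) = 0.009757 m from the centre, with end-angles ±π/3.
One side contributes B₁ = (μ₀I/4πd)·2 sin(π/3) = 2.33×10⁻⁵ T.
All 3 sides add in the same direction: B = 3 × 2.33×10⁻⁵ = 6.98×10⁻⁵ T.

B ≈ 69.8 μT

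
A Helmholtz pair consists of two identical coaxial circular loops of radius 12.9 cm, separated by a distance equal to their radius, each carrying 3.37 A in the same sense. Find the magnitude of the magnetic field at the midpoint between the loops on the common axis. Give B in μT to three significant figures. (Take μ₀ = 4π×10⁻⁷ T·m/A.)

Each loop contributes B = μ₀IR²/[2(R²+z²)^(3/2)] on the axis, with z measured from that loop.
Loop 1 (z = 0.0645 m): B₁ = 1.17×10⁻⁵ T. Loop 2 (z = 0.0645 m): B₂ = 1.17×10⁻⁵ T.
The fields add: B = B₁ + B₂ = 2.35×10⁻⁵ T.

B ≈ 23.5 μT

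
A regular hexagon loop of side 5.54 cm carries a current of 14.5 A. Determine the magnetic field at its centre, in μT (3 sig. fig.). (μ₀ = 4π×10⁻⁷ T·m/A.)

Each side is a finite straight segment at perpendicular distance d = a/(2 tan(π/6)) = 0.04798 m from the centre, with end-angles ±π/6.
One side contributes B₁ = (μ₀I/4πd)·2 sin(π/6) = 3.02×10⁻⁵ T.
All 6 sides add in the same direction: B = 6 × 3.02×10⁻⁵ = 1.81×10⁻⁴ T.

B ≈ 181 μT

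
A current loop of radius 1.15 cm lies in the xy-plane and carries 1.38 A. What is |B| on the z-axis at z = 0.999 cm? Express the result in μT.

B ≈ 32.4 μT

On the axis of a circular loop, B = μ₀IR² / [2(R²+z²)^(3/2)].
R² + z² = (0.0115)² + (0.00999)² = 0.0002321 m², and (R²+z²)^(3/2) = 3.53×10⁻⁶ m³.
B = (4π×10⁻⁷ × 1.38 × 0.0001322) / (2 × 3.53×10⁻⁶) = 3.24×10⁻⁵ T.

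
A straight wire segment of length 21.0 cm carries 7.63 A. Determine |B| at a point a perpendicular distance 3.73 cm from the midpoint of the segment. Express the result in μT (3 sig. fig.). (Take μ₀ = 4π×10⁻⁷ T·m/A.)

For a finite straight segment, B = (μ₀I/4πd)(sinθ₁ + sinθ₂), where θ₁, θ₂ are the angles from the perpendicular to each end.
The perpendicular from the point meets the wire at its midpoint, so each end is L/2 = 0.105 m away along the wire.
sinθ₁ = 0.105/√(0.105²+0.0373²) = 0.9423; sinθ₂ = 0.105/√(0.105²+0.0373²) = 0.9423.
B = (4π×10⁻⁷ × 7.63) / (4π × 0.0373) × (0.9423 + 0.9423) = 3.86×10⁻⁵ T.

B ≈ 38.6 μT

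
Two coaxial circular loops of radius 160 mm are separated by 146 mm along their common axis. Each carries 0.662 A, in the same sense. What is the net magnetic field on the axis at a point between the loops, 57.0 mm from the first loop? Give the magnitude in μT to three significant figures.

B ≈ 3.91 μT

Each loop contributes B = μ₀IR²/[2(R²+z²)^(3/2)] on the axis, with z measured from that loop.
Loop 1 (z = 0.057 m): B₁ = 2.17×10⁻⁶ T. Loop 2 (z = 0.089 m): B₂ = 1.74×10⁻⁶ T.
The fields add: B = B₁ + B₂ = 3.91×10⁻⁶ T.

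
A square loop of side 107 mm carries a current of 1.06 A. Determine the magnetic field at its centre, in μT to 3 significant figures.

Each side is a finite straight segment at perpendicular distance d = a/(2 tan(π/4)) = 0.0535 m from the centre, with end-angles ±π/4.
One side contributes B₁ = (μ₀I/4πd)·2 sin(π/4) = 2.80×10⁻⁶ T.
All 4 sides add in the same direction: B = 4 × 2.80×10⁻⁶ = 1.12×10⁻⁵ T.

B ≈ 11.2 μT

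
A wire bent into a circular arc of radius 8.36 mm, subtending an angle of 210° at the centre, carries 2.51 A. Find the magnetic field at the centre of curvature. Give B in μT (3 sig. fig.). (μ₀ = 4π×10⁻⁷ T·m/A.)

B ≈ 110 μT

The Biot–Savart field of a circular arc at its centre is B = μ₀Iφ/(4πR), with φ = 3.665 rad.
B = (4π×10⁻⁷ × 2.51 × 3.665) / (4π × 0.00836) = 1.10×10⁻⁴ T.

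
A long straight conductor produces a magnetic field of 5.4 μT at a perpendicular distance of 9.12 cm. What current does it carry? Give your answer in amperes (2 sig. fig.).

For a long straight wire B = μ₀I/(2πd), so I = 2πdB/μ₀.
I = 2π × 0.0912 × 5.40×10⁻⁶ / (4π×10⁻⁷) = 2.46 A.

I ≈ 2.5 A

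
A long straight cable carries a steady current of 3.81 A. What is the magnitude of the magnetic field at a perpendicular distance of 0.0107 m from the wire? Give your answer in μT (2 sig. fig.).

B ≈ 71 μT

For an infinitely long straight wire, B = μ₀I/(2πd).
B = (4π×10⁻⁷ × 3.81) / (2π × 0.0107) = 7.12×10⁻⁵ T.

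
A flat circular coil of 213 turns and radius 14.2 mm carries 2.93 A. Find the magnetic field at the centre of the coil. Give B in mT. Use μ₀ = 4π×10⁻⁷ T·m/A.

B ≈ 27.6 mT

For an N-turn flat coil, B = Nμ₀I/(2R) with R = 0.0142 m.
B = 213 × 1.30×10⁻⁴ T = 2.76×10⁻² T.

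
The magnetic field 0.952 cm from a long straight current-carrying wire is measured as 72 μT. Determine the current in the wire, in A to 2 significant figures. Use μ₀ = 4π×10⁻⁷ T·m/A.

For a long straight wire B = μ₀I/(2πd), so I = 2πdB/μ₀.
I = 2π × 0.00952 × 7.20×10⁻⁵ / (4π×10⁻⁷) = 3.43 A.

I ≈ 3.4 A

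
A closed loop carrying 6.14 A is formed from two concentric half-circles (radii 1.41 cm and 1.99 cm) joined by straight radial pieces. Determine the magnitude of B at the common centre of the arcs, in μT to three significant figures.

B ≈ 39.9 μT

The radial connectors point toward the centre, so dl × r̂ = 0 and they contribute nothing.
Each semicircle gives μ₀I/(4R): inner arc 1.37×10⁻⁴ T, outer arc 9.69×10⁻⁵ T.
The two arcs carry current in opposite angular senses, so their fields oppose: B = |1.37×10⁻⁴ − 9.69×10⁻⁵| = 3.99×10⁻⁵ T.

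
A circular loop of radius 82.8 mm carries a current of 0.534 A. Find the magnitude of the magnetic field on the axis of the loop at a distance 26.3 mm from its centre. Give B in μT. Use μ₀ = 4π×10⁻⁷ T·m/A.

B ≈ 3.51 μT

On the axis of a circular loop, B = μ₀IR² / [2(R²+z²)^(3/2)].
R² + z² = (0.0828)² + (0.0263)² = 0.007548 m², and (R²+z²)^(3/2) = 6.56×10⁻⁴ m³.
B = (4π×10⁻⁷ × 0.534 × 0.006856) / (2 × 6.56×10⁻⁴) = 3.51×10⁻⁶ T.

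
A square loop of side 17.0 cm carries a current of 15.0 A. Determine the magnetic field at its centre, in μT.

Each side is a finite straight segment at perpendicular distance d = a/(2 tan(π/4)) = 0.085 m from the centre, with end-angles ±π/4.
One side contributes B₁ = (μ₀I/4πd)·2 sin(π/4) = 2.50×10⁻⁵ T.
All 4 sides add in the same direction: B = 4 × 2.50×10⁻⁵ = 9.98×10⁻⁵ T.

B ≈ 99.8 μT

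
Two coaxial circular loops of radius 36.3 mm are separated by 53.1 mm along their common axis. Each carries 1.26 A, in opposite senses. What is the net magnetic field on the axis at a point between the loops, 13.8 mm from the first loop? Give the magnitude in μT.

Each loop contributes B = μ₀IR²/[2(R²+z²)^(3/2)] on the axis, with z measured from that loop.
Loop 1 (z = 0.0138 m): B₁ = 1.78×10⁻⁵ T. Loop 2 (z = 0.0393 m): B₂ = 6.81×10⁻⁶ T.
The fields oppose: B = |B₁ − B₂| = 1.10×10⁻⁵ T.

B ≈ 11.0 μT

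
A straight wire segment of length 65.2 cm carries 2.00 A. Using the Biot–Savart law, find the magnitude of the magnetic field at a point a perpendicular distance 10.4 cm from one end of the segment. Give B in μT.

For a finite straight segment, B = (μ₀I/4πd)(sinθ₁ + sinθ₂), where θ₁, θ₂ are the angles from the perpendicular to each end.
The perpendicular foot is at one end, so the two end-offsets along the wire are 0 and L = 0.652 m.
sinθ₁ = 0/√(0²+0.104²) = 0.0000; sinθ₂ = 0.652/√(0.652²+0.104²) = 0.9875.
B = (4π×10⁻⁷ × 2.00) / (4π × 0.104) × (0.0000 + 0.9875) = 1.90×10⁻⁶ T.

B ≈ 1.90 μT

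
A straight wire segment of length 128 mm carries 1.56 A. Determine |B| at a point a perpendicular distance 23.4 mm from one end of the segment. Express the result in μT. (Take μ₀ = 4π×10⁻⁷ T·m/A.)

B ≈ 6.56 μT

For a finite straight segment, B = (μ₀I/4πd)(sinθ₁ + sinθ₂), where θ₁, θ₂ are the angles from the perpendicular to each end.
The perpendicular foot is at one end, so the two end-offsets along the wire are 0 and L = 0.128 m.
sinθ₁ = 0/√(0²+0.0234²) = 0.0000; sinθ₂ = 0.128/√(0.128²+0.0234²) = 0.9837.
B = (4π×10⁻⁷ × 1.56) / (4π × 0.0234) × (0.0000 + 0.9837) = 6.56×10⁻⁶ T.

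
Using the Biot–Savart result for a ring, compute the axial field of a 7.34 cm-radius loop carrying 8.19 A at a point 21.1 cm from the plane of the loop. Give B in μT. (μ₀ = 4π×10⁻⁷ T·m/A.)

B ≈ 2.49 μT

On the axis of a circular loop, B = μ₀IR² / [2(R²+z²)^(3/2)].
R² + z² = (0.0734)² + (0.211)² = 0.04991 m², and (R²+z²)^(3/2) = 1.11×10⁻² m³.
B = (4π×10⁻⁷ × 8.19 × 0.005388) / (2 × 1.11×10⁻²) = 2.49×10⁻⁶ T.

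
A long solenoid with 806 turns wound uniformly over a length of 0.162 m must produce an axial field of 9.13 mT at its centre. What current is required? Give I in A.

I ≈ 1.46 A

Inside a long solenoid B = μ₀nI with n = 4975 m⁻¹, so I = B/(μ₀n).
I = 9.13×10⁻³ / (4π×10⁻⁷ × 4975) = 1.46 A.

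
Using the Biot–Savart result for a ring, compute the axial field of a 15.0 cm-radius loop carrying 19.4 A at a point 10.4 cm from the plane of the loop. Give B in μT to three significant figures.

B ≈ 45.1 μT

On the axis of a circular loop, B = μ₀IR² / [2(R²+z²)^(3/2)].
R² + z² = (0.15)² + (0.104)² = 0.03332 m², and (R²+z²)^(3/2) = 6.08×10⁻³ m³.
B = (4π×10⁻⁷ × 19.4 × 0.0225) / (2 × 6.08×10⁻³) = 4.51×10⁻⁵ T.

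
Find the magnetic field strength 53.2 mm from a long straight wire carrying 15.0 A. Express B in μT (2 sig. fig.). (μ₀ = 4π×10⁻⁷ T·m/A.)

B ≈ 56 μT

For an infinitely long straight wire, B = μ₀I/(2πd).
B = (4π×10⁻⁷ × 15.0) / (2π × 0.0532) = 5.64×10⁻⁵ T.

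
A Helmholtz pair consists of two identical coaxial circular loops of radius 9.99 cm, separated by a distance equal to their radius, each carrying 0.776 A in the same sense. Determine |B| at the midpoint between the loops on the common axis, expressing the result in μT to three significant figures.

B ≈ 6.98 μT

Each loop contributes B = μ₀IR²/[2(R²+z²)^(3/2)] on the axis, with z measured from that loop.
Loop 1 (z = 0.04995 m): B₁ = 3.49×10⁻⁶ T. Loop 2 (z = 0.04995 m): B₂ = 3.49×10⁻⁶ T.
The fields add: B = B₁ + B₂ = 6.98×10⁻⁶ T.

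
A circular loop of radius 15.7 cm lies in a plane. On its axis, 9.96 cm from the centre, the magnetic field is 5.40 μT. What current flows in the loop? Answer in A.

On the axis of a loop, B = μ₀IR²/[2(R²+z²)^(3/2)], so I = 2B(R²+z²)^(3/2)/(μ₀R²).
R² + z² = 0.02465 + 0.00992 = 0.03457 m²; raised to 3/2 gives 6.43×10⁻³ m³.
I = 2 × 5.40×10⁻⁶ × 6.43×10⁻³ / (1.26×10⁻⁶ × 0.02465) = 2.24 A.

I ≈ 2.24 A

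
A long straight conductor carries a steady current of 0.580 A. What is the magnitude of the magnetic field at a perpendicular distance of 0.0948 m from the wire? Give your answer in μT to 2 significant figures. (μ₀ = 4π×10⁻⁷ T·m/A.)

For an infinitely long straight wire, B = μ₀I/(2πd).
B = (4π×10⁻⁷ × 0.580) / (2π × 0.0948) = 1.22×10⁻⁶ T.

B ≈ 1.2 μT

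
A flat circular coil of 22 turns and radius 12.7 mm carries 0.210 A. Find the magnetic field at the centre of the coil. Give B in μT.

B ≈ 229 μT

For an N-turn flat coil, B = Nμ₀I/(2R) with R = 0.0127 m.
B = 22 × 1.04×10⁻⁵ T = 2.29×10⁻⁴ T.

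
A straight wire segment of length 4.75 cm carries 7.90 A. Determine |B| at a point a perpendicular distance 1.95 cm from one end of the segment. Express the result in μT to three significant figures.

For a finite straight segment, B = (μ₀I/4πd)(sinθ₁ + sinθ₂), where θ₁, θ₂ are the angles from the perpendicular to each end.
The perpendicular foot is at one end, so the two end-offsets along the wire are 0 and L = 0.0475 m.
sinθ₁ = 0/√(0²+0.0195²) = 0.0000; sinθ₂ = 0.0475/√(0.0475²+0.0195²) = 0.9251.
B = (4π×10⁻⁷ × 7.90) / (4π × 0.0195) × (0.0000 + 0.9251) = 3.75×10⁻⁵ T.

B ≈ 37.5 μT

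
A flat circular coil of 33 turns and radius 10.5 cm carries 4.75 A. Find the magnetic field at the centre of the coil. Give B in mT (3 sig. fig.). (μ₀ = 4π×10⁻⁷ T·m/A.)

B ≈ 0.938 mT

For an N-turn flat coil, B = Nμ₀I/(2R) with R = 0.105 m.
B = 33 × 2.84×10⁻⁵ T = 9.38×10⁻⁴ T.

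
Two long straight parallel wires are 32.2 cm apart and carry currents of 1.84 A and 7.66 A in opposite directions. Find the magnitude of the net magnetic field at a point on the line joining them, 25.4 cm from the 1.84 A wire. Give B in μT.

Each long wire gives B = μ₀I/(2πd). Distances are d₁ = 0.254 m and d₂ = 0.068 m.
B₁ = 1.45×10⁻⁶ T, B₂ = 2.25×10⁻⁵ T.
Between antiparallel currents both contributions point the same way, so they add. B = B₁ + B₂ = 1.45×10⁻⁶ + 2.25×10⁻⁵ = 2.40×10⁻⁵ T.

B ≈ 24.0 μT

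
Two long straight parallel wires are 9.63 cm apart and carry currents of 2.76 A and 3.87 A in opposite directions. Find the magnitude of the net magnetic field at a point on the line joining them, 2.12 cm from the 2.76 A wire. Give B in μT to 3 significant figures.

B ≈ 36.3 μT

Each long wire gives B = μ₀I/(2πd). Distances are d₁ = 0.0212 m and d₂ = 0.0751 m.
B₁ = 2.60×10⁻⁵ T, B₂ = 1.03×10⁻⁵ T.
Between antiparallel currents both contributions point the same way, so they add. B = B₁ + B₂ = 2.60×10⁻⁵ + 1.03×10⁻⁵ = 3.63×10⁻⁵ T.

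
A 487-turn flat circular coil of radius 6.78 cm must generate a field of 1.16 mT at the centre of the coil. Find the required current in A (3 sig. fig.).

I ≈ 0.257 A

For an N-turn coil, B = Nμ₀I/(2R) with R = 0.0678 m, so I = 2RB/(Nμ₀) = 2 × 0.0678 × 1.16×10⁻³ / (487 × 4π×10⁻⁷) = 0.257 A.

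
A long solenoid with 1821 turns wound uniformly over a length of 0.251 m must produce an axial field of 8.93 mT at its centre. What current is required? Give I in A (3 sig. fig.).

Inside a long solenoid B = μ₀nI with n = 7255 m⁻¹, so I = B/(μ₀n).
I = 8.93×10⁻³ / (4π×10⁻⁷ × 7255) = 0.980 A.

I ≈ 0.980 A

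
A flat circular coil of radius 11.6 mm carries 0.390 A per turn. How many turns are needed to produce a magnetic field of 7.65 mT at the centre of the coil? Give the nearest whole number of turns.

For an N-turn coil, B = Nμ₀I/(2R). A single turn gives B₁ = 2.11×10⁻⁵ T with R = 0.0116 m.
N = B/B₁ = 7.65×10⁻³ / 2.11×10⁻⁵ = 362.14.

N = 362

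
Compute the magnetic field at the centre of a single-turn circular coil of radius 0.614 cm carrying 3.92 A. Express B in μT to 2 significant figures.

B ≈ 400 μT

At the centre of a circular loop the Biot–Savart law gives B = μ₀I/(2R).
B = (4π×10⁻⁷ × 3.92) / (2 × 0.00614) = 4.01×10⁻⁴ T.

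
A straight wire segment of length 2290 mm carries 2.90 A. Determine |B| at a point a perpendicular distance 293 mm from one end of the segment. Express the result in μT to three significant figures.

B ≈ 0.982 μT

For a finite straight segment, B = (μ₀I/4πd)(sinθ₁ + sinθ₂), where θ₁, θ₂ are the angles from the perpendicular to each end.
The perpendicular foot is at one end, so the two end-offsets along the wire are 0 and L = 2.29 m.
sinθ₁ = 0/√(0²+0.293²) = 0.0000; sinθ₂ = 2.29/√(2.29²+0.293²) = 0.9919.
B = (4π×10⁻⁷ × 2.90) / (4π × 0.293) × (0.0000 + 0.9919) = 9.82×10⁻⁷ T.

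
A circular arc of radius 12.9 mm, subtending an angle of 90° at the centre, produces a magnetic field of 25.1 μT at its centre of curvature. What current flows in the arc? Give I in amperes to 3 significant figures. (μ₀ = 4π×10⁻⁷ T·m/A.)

For a circular arc, B = μ₀Iφ/(4πR) with φ in radians; here φ = 1.571 rad.
So I = 4πRB/(μ₀φ) = 4π × 0.0129 × 2.51×10⁻⁵ / (4π×10⁻⁷ × 1.571) = 2.06 A.

I ≈ 2.06 A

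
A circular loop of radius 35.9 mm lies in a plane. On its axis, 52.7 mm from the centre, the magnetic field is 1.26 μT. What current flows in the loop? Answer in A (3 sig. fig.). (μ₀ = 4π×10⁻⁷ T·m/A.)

I ≈ 0.403 A

On the axis of a loop, B = μ₀IR²/[2(R²+z²)^(3/2)], so I = 2B(R²+z²)^(3/2)/(μ₀R²).
R² + z² = 0.001289 + 0.002777 = 0.004066 m²; raised to 3/2 gives 2.59×10⁻⁴ m³.
I = 2 × 1.26×10⁻⁶ × 2.59×10⁻⁴ / (1.26×10⁻⁶ × 0.001289) = 0.403 A.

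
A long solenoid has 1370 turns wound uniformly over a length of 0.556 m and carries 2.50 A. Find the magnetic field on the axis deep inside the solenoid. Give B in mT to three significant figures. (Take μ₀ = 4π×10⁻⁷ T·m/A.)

Inside a long solenoid, B = μ₀nI with n = 2464 turns/m.
B = 4π×10⁻⁷ × 2464 × 2.50 = 7.74×10⁻³ T.

B ≈ 7.74 mT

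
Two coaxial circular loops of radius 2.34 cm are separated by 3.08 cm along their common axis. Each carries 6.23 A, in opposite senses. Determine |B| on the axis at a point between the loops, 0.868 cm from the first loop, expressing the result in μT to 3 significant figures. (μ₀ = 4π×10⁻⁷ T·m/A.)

B ≈ 73.7 μT

Each loop contributes B = μ₀IR²/[2(R²+z²)^(3/2)] on the axis, with z measured from that loop.
Loop 1 (z = 0.00868 m): B₁ = 1.38×10⁻⁴ T. Loop 2 (z = 0.02212 m): B₂ = 6.42×10⁻⁵ T.
The fields oppose: B = |B₁ − B₂| = 7.37×10⁻⁵ T.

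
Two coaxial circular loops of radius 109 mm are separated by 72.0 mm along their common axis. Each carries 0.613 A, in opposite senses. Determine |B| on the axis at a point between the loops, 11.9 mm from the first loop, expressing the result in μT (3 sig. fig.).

B ≈ 1.10 μT

Each loop contributes B = μ₀IR²/[2(R²+z²)^(3/2)] on the axis, with z measured from that loop.
Loop 1 (z = 0.0119 m): B₁ = 3.47×10⁻⁶ T. Loop 2 (z = 0.0601 m): B₂ = 2.37×10⁻⁶ T.
The fields oppose: B = |B₁ − B₂| = 1.10×10⁻⁶ T.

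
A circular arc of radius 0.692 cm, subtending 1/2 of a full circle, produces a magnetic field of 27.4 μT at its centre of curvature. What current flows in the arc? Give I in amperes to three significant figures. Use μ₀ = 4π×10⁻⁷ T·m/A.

For a circular arc, B = μ₀Iφ/(4πR) with φ in radians; here φ = 3.142 rad.
So I = 4πRB/(μ₀φ) = 4π × 0.00692 × 2.74×10⁻⁵ / (4π×10⁻⁷ × 3.142) = 0.604 A.

I ≈ 0.604 A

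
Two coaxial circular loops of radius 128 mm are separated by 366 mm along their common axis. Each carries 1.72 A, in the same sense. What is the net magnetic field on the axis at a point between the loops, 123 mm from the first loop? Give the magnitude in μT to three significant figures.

Each loop contributes B = μ₀IR²/[2(R²+z²)^(3/2)] on the axis, with z measured from that loop.
Loop 1 (z = 0.123 m): B₁ = 3.17×10⁻⁶ T. Loop 2 (z = 0.243 m): B₂ = 8.55×10⁻⁷ T.
The fields add: B = B₁ + B₂ = 4.02×10⁻⁶ T.

B ≈ 4.02 μT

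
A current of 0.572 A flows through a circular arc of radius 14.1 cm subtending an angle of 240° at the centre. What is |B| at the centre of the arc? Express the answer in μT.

The Biot–Savart field of a circular arc at its centre is B = μ₀Iφ/(4πR), with φ = 4.189 rad.
B = (4π×10⁻⁷ × 0.572 × 4.189) / (4π × 0.141) = 1.70×10⁻⁶ T.

B ≈ 1.70 μT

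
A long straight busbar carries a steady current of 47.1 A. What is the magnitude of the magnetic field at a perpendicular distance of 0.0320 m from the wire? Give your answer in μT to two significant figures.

B ≈ 290 μT

For an infinitely long straight wire, B = μ₀I/(2πd).
B = (4π×10⁻⁷ × 47.1) / (2π × 0.032) = 2.94×10⁻⁴ T.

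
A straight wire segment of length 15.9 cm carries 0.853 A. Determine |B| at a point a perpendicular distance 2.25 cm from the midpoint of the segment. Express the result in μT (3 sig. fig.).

B ≈ 7.30 μT

For a finite straight segment, B = (μ₀I/4πd)(sinθ₁ + sinθ₂), where θ₁, θ₂ are the angles from the perpendicular to each end.
The perpendicular from the point meets the wire at its midpoint, so each end is L/2 = 0.0795 m away along the wire.
sinθ₁ = 0.0795/√(0.0795²+0.0225²) = 0.9622; sinθ₂ = 0.0795/√(0.0795²+0.0225²) = 0.9622.
B = (4π×10⁻⁷ × 0.853) / (4π × 0.0225) × (0.9622 + 0.9622) = 7.30×10⁻⁶ T.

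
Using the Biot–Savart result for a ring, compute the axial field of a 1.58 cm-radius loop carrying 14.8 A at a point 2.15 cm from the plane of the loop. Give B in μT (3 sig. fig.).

On the axis of a circular loop, B = μ₀IR² / [2(R²+z²)^(3/2)].
R² + z² = (0.0158)² + (0.0215)² = 0.0007119 m², and (R²+z²)^(3/2) = 1.90×10⁻⁵ m³.
B = (4π×10⁻⁷ × 14.8 × 0.0002496) / (2 × 1.90×10⁻⁵) = 1.22×10⁻⁴ T.

B ≈ 122 μT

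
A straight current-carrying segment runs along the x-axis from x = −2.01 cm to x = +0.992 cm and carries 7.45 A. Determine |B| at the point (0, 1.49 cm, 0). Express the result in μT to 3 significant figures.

For a finite straight segment, B = (μ₀I/4πd)(sinθ₁ + sinθ₂), where θ₁, θ₂ are the angles from the perpendicular to each end.
The perpendicular distance is d = 0.0149 m; the end-offsets along the wire are a = 0.0201 m and b = 0.00992 m.
sinθ₁ = 0.0201/√(0.0201²+0.0149²) = 0.8033; sinθ₂ = 0.00992/√(0.00992²+0.0149²) = 0.5542.
B = (4π×10⁻⁷ × 7.45) / (4π × 0.0149) × (0.8033 + 0.5542) = 6.79×10⁻⁵ T.

B ≈ 67.9 μT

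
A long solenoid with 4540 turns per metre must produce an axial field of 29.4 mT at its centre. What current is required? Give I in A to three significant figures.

Inside a long solenoid B = μ₀nI with n = 4540 m⁻¹, so I = B/(μ₀n).
I = 2.94×10⁻² / (4π×10⁻⁷ × 4540) = 5.15 A.

I ≈ 5.15 A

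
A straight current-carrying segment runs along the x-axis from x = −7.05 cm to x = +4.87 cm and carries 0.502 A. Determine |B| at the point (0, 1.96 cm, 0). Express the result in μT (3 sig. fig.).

For a finite straight segment, B = (μ₀I/4πd)(sinθ₁ + sinθ₂), where θ₁, θ₂ are the angles from the perpendicular to each end.
The perpendicular distance is d = 0.0196 m; the end-offsets along the wire are a = 0.0705 m and b = 0.0487 m.
sinθ₁ = 0.0705/√(0.0705²+0.0196²) = 0.9635; sinθ₂ = 0.0487/√(0.0487²+0.0196²) = 0.9277.
B = (4π×10⁻⁷ × 0.502) / (4π × 0.0196) × (0.9635 + 0.9277) = 4.84×10⁻⁶ T.

B ≈ 4.84 μT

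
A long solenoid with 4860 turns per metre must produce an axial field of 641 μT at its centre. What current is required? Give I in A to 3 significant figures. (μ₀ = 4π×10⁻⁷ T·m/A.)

I ≈ 0.105 A

Inside a long solenoid B = μ₀nI with n = 4860 m⁻¹, so I = B/(μ₀n).
I = 6.41×10⁻⁴ / (4π×10⁻⁷ × 4860) = 0.105 A.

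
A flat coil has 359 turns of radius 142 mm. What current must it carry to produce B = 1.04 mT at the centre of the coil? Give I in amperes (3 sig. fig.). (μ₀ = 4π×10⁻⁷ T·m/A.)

For an N-turn coil, B = Nμ₀I/(2R) with R = 0.142 m, so I = 2RB/(Nμ₀) = 2 × 0.142 × 1.04×10⁻³ / (359 × 4π×10⁻⁷) = 0.655 A.

I ≈ 0.655 A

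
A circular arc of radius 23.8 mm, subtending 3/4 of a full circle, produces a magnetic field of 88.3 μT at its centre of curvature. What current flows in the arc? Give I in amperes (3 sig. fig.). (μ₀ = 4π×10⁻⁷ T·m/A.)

I ≈ 4.46 A

For a circular arc, B = μ₀Iφ/(4πR) with φ in radians; here φ = 4.712 rad.
So I = 4πRB/(μ₀φ) = 4π × 0.0238 × 8.83×10⁻⁵ / (4π×10⁻⁷ × 4.712) = 4.46 A.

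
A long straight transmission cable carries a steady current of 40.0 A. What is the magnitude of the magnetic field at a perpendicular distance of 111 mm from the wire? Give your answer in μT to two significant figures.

For an infinitely long straight wire, B = μ₀I/(2πd).
B = (4π×10⁻⁷ × 40.0) / (2π × 0.111) = 7.21×10⁻⁵ T.

B ≈ 72 μT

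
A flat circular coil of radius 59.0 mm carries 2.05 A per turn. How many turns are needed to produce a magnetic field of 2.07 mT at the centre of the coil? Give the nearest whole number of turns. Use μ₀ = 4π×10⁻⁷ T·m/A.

N = 95

For an N-turn coil, B = Nμ₀I/(2R). A single turn gives B₁ = 2.18×10⁻⁵ T with R = 0.059 m.
N = B/B₁ = 2.07×10⁻³ / 2.18×10⁻⁵ = 94.82.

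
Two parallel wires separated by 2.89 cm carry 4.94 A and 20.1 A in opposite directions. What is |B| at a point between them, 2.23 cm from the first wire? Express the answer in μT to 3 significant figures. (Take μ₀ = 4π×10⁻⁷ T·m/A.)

Each long wire gives B = μ₀I/(2πd). Distances are d₁ = 0.0223 m and d₂ = 0.0066 m.
B₁ = 4.43×10⁻⁵ T, B₂ = 6.09×10⁻⁴ T.
Between antiparallel currents both contributions point the same way, so they add. B = B₁ + B₂ = 4.43×10⁻⁵ + 6.09×10⁻⁴ = 6.53×10⁻⁴ T.

B ≈ 653 μT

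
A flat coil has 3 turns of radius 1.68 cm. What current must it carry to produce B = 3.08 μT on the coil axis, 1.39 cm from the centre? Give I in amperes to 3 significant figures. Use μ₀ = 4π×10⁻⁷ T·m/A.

I ≈ 0.0600 A

For an N-turn coil, B = Nμ₀IR²/[2(R²+z²)^(3/2)] with R = 0.0168 m, z = 0.0139 m, so I = 2B(R²+z²)^(3/2)/(Nμ₀R²) = 2 × 3.08×10⁻⁶ × 1.04×10⁻⁵ / (3 × 4π×10⁻⁷ × 0.0002822) = 6.00×10⁻² A.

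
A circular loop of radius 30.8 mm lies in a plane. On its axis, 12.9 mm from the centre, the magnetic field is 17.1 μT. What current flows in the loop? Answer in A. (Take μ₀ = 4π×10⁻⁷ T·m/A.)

On the axis of a loop, B = μ₀IR²/[2(R²+z²)^(3/2)], so I = 2B(R²+z²)^(3/2)/(μ₀R²).
R² + z² = 0.0009486 + 0.0001664 = 0.001115 m²; raised to 3/2 gives 3.72×10⁻⁵ m³.
I = 2 × 1.71×10⁻⁵ × 3.72×10⁻⁵ / (1.26×10⁻⁶ × 0.0009486) = 1.07 A.

I ≈ 1.07 A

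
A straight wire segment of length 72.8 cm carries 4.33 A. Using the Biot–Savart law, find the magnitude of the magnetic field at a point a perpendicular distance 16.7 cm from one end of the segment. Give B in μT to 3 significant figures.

B ≈ 2.53 μT

For a finite straight segment, B = (μ₀I/4πd)(sinθ₁ + sinθ₂), where θ₁, θ₂ are the angles from the perpendicular to each end.
The perpendicular foot is at one end, so the two end-offsets along the wire are 0 and L = 0.728 m.
sinθ₁ = 0/√(0²+0.167²) = 0.0000; sinθ₂ = 0.728/√(0.728²+0.167²) = 0.9747.
B = (4π×10⁻⁷ × 4.33) / (4π × 0.167) × (0.0000 + 0.9747) = 2.53×10⁻⁶ T.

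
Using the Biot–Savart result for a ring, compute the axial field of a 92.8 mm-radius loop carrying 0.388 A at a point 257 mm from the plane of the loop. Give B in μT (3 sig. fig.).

On the axis of a circular loop, B = μ₀IR² / [2(R²+z²)^(3/2)].
R² + z² = (0.0928)² + (0.257)² = 0.07466 m², and (R²+z²)^(3/2) = 2.04×10⁻² m³.
B = (4π×10⁻⁷ × 0.388 × 0.008612) / (2 × 2.04×10⁻²) = 1.03×10⁻⁷ T.

B ≈ 0.103 μT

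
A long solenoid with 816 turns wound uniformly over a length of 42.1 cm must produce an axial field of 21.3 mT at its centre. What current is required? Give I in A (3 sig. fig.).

Inside a long solenoid B = μ₀nI with n = 1938 m⁻¹, so I = B/(μ₀n).
I = 2.13×10⁻² / (4π×10⁻⁷ × 1938) = 8.75 A.

I ≈ 8.75 A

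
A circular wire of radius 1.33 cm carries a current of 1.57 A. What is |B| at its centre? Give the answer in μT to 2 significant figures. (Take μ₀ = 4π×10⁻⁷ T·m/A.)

B ≈ 74 μT

At the centre of a circular loop the Biot–Savart law gives B = μ₀I/(2R).
B = (4π×10⁻⁷ × 1.57) / (2 × 0.0133) = 7.42×10⁻⁵ T.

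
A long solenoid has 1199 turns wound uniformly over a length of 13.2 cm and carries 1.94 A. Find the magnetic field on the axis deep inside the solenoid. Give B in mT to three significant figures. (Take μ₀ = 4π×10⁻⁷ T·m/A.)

B ≈ 22.1 mT

Inside a long solenoid, B = μ₀nI with n = 9083 turns/m.
B = 4π×10⁻⁷ × 9083 × 1.94 = 2.21×10⁻² T.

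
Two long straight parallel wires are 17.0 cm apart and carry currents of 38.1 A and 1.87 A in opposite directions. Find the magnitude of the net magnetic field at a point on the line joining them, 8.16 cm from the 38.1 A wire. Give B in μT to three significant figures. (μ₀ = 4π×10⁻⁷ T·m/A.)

B ≈ 97.6 μT

Each long wire gives B = μ₀I/(2πd). Distances are d₁ = 0.0816 m and d₂ = 0.0884 m.
B₁ = 9.34×10⁻⁵ T, B₂ = 4.23×10⁻⁶ T.
Between antiparallel currents both contributions point the same way, so they add. B = B₁ + B₂ = 9.34×10⁻⁵ + 4.23×10⁻⁶ = 9.76×10⁻⁵ T.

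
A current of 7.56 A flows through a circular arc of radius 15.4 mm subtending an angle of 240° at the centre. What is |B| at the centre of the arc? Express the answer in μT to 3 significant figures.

The Biot–Savart field of a circular arc at its centre is B = μ₀Iφ/(4πR), with φ = 4.189 rad.
B = (4π×10⁻⁷ × 7.56 × 4.189) / (4π × 0.0154) = 2.06×10⁻⁴ T.

B ≈ 206 μT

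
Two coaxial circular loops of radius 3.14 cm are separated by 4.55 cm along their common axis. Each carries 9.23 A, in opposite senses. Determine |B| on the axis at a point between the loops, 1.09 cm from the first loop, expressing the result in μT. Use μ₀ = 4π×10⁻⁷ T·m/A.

Each loop contributes B = μ₀IR²/[2(R²+z²)^(3/2)] on the axis, with z measured from that loop.
Loop 1 (z = 0.0109 m): B₁ = 1.56×10⁻⁴ T. Loop 2 (z = 0.0346 m): B₂ = 5.61×10⁻⁵ T.
The fields oppose: B = |B₁ − B₂| = 9.97×10⁻⁵ T.

B ≈ 99.7 μT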